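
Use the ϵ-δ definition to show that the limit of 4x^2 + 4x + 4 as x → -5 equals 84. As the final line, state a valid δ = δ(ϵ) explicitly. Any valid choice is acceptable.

Let ϵ > 0 be given. We want δ > 0 such that 0 < |x + 5| < δ implies |(4x^2 + 4x + 4) − 84| < ϵ.
(4x^2 + 4x + 4) − 84 = 4x^2 + 4x - 80 = (x + 5)(4x - 16).
So |(4x^2 + 4x + 4) − 84| = |x + 5|·|4x - 16|.
Require δ ≤ 1. Then |x + 5| < 1 gives |x| < 6, and by the triangle inequality |4x - 16| ≤ 4·6 + 16 = 40.
Hence |(4x^2 + 4x + 4) − 84| ≤ 40|x + 5| < ϵ provided |x + 5| < ϵ/40.
Take δ = min(1, ϵ/40). Then 0 < |x + 5| < δ gives both |x + 5| < 1 and |x + 5| < ϵ/40, so |(4x^2 + 4x + 4) − 84| < ϵ.

δ = min(1, ϵ/40)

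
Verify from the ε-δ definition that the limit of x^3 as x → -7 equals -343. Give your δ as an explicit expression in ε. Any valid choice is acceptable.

δ = min(1, ε/169)

Fix ε > 0. We seek δ > 0 with 0 < |x + 7| < δ ⇒ |x^3 + 343| < ε.
Factor: x^3 + 343 = (x + 7)(x^2 - 7x + 49), so |x^3 + 343| = |x + 7|·|x^2 - 7x + 49|.
Restrict δ ≤ 1. Then |x + 7| < 1 gives |x| < 8, so by the triangle inequality |x^2 - 7x + 49| ≤ 8^2 + 7·8 + 49 = 169.
Hence |x^3 + 343| ≤ 169|x + 7|, which is < ε once |x + 7| < ε/169.
Take δ = min(1, ε/169). If 0 < |x + 7| < δ then both bounds hold and |x^3 + 343| ≤ 169|x + 7| < 169·(ε/169) = ε.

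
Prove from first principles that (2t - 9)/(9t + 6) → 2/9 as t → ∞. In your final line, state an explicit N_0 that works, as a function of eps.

Fix eps > 0. We seek N_0 > 0 such that t > N_0 implies |(2t - 9)/(9t + 6) − (2/9)| < eps.
(2t - 9)/(9t + 6) − (2/9) = (9(2t - 9) − 2(9t + 6)) / (9(9t + 6)) = -93/(9(9t + 6)).
For t > 0 we have 9t + 6 > 9t, so |(2t - 9)/(9t + 6) − (2/9)| = 93/(9(9t + 6)) < 93/(9·9t) = (31/27)/t.
Thus |(2t - 9)/(9t + 6) − (2/9)| < eps whenever t > (31/27)/eps.
Take N_0 = (31/27)/eps. If t > N_0 then |(2t - 9)/(9t + 6) − (2/9)| < (31/27)/t < eps.

N_0 = (31/27)/eps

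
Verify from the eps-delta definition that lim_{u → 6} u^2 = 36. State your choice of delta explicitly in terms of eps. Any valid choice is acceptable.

Let eps > 0 be given. We seek delta > 0 with 0 < |u − 6| < delta ⇒ |u^2 − 36| < eps.
Factor: u^2 − 36 = (u − 6)(u + 6), so |u^2 − 36| = |u − 6|·|u + 6|.
Impose delta ≤ 1 so that |u| < 7; then |u + 6| ≤ 13.
Hence |u^2 − 36| ≤ 13|u − 6|, which is < eps once |u − 6| < eps/13.
Take delta = min(1, eps/13). If 0 < |u − 6| < delta then both bounds hold and |u^2 − 36| ≤ 13|u − 6| < 13·(eps/13) = eps.

delta = min(1, eps/13)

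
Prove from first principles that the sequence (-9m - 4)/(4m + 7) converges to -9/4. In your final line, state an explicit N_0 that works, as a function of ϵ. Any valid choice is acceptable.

N_0 = (47/16)/ϵ

Suppose ϵ > 0. For m ≥ 1, |(-9m - 4)/(4m + 7) + 9/4| = |47|/(4(4m + 7)) = 47/(4(4m + 7)).
Since 4m + 7 ≥ 4m for m ≥ 1, this is ≤ 47/(4·4m) = (47/16)/m.
So |(-9m - 4)/(4m + 7) + 9/4| < ϵ whenever m > (47/16)/ϵ.
Take N_0 = (47/16)/ϵ. If m > N_0 then |(-9m - 4)/(4m + 7) + 9/4| ≤ (47/16)/m < ϵ.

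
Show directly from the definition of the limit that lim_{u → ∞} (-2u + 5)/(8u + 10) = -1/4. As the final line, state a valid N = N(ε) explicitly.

Fix ε > 0. We seek N > 0 such that u > N implies |(-2u + 5)/(8u + 10) + 1/4| < ε.
(-2u + 5)/(8u + 10) + 1/4 = (8(-2u + 5) − (-2)(8u + 10)) / (8(8u + 10)) = 60/(8(8u + 10)).
For u > 0 we have 8u + 10 > 8u, so |(-2u + 5)/(8u + 10) + 1/4| = 60/(8(8u + 10)) < 60/(8·8u) = (15/16)/u.
Thus |(-2u + 5)/(8u + 10) + 1/4| < ε whenever u > (15/16)/ε.
Take N = (15/16)/ε. If u > N then |(-2u + 5)/(8u + 10) + 1/4| < (15/16)/u < ε.

N = (15/16)/ε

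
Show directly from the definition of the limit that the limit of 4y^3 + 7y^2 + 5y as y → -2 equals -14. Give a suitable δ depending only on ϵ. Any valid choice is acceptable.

δ = min(1, ϵ/46)

Let ϵ > 0 be given. We want δ > 0 such that 0 < |y + 2| < δ implies |(4y^3 + 7y^2 + 5y) + 14| < ϵ.
(4y^3 + 7y^2 + 5y) + 14 = 4y^3 + 7y^2 + 5y + 14 = (y + 2)(4y^2 - y + 7).
So |(4y^3 + 7y^2 + 5y) + 14| = |y + 2|·|4y^2 - y + 7|.
Require δ ≤ 1. Then |y + 2| < 1 gives |y| < 3, and by the triangle inequality |4y^2 - y + 7| ≤ 4·3^2 + 3 + 7 = 46.
Hence |(4y^3 + 7y^2 + 5y) + 14| ≤ 46|y + 2| < ϵ provided |y + 2| < ϵ/46.
Take δ = min(1, ϵ/46). Then 0 < |y + 2| < δ gives both |y + 2| < 1 and |y + 2| < ϵ/46, so |(4y^3 + 7y^2 + 5y) + 14| < ϵ.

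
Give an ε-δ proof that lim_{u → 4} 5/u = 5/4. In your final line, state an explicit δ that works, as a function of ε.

Let ε > 0. We seek δ > 0 such that 0 < |u − 4| < δ implies |5/u − (5/4)| < ε.
|5/u − (5/4)| = 5·|4 − u|/(4·|u|) = 5|u − 4|/(4|u|).
Restrict δ ≤ 2. Then |u − 4| < 2 gives |u| > 2, so 4|u| > 8.
Then |5/u − (5/4)| < 5|u − 4|/8, which is < ε when |u − 4| < (8/5)ε.
Take δ = min(2, (8/5)ε). Then 0 < |u − 4| < δ gives both |u − 4| < 2 and |u − 4| < (8/5)ε, so |5/u − (5/4)| < ε.

δ = min(2, (8/5)ε)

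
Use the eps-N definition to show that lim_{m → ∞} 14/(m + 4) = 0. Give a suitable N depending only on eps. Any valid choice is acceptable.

Fix eps > 0. For m ≥ 1, |14/(m + 4) − 0| = 14/(m + 4) ≤ 14/m.
We need 14/m < eps, i.e. m > 14/eps.
Take N = 14/eps. If m > N then |14/(m + 4)| ≤ 14/m < eps.

N = 14/eps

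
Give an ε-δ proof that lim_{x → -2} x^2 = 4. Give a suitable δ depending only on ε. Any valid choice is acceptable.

δ = min(1, ε/5)

Let ε > 0 be given. We seek δ > 0 with 0 < |x + 2| < δ ⇒ |x^2 − 4| < ε.
Factor: x^2 − 4 = (x + 2)(x - 2), so |x^2 − 4| = |x + 2|·|x - 2|.
Impose δ ≤ 1 so that |x| < 3; then |x - 2| ≤ 5.
Hence |x^2 − 4| ≤ 5|x + 2|, which is < ε once |x + 2| < ε/5.
Take δ = min(1, ε/5). If 0 < |x + 2| < δ then both bounds hold and |x^2 − 4| ≤ 5|x + 2| < 5·(ε/5) = ε.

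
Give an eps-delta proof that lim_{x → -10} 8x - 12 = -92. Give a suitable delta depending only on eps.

delta = eps/8

Fix eps > 0. We need delta > 0 so that 0 < |x + 10| < delta implies |(8x - 12) + 92| < eps.
|(8x - 12) + 92| = |8x + 80| = 8|x + 10|.
So 8|x + 10| < eps exactly when |x + 10| < eps/8.
Take delta = eps/8. If 0 < |x + 10| < delta then |(8x - 12) + 92| = 8|x + 10| < 8·(eps/8) = eps.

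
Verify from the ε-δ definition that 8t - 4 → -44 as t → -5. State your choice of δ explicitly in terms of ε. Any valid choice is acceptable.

δ = ε/8

Fix ε > 0. We need δ > 0 so that 0 < |t + 5| < δ implies |(8t - 4) + 44| < ε.
|(8t - 4) + 44| = |8t + 40| = 8|t + 5|.
Thus it suffices that |t + 5| < ε/8.
Choosing δ = ε/8 gives |(8t - 4) + 44| = 8|t + 5| < ε whenever |t + 5| < δ.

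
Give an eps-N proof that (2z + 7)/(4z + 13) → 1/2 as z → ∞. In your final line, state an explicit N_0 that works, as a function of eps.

Let eps > 0. We seek N_0 > 0 such that z > N_0 implies |(2z + 7)/(4z + 13) − (1/2)| < eps.
(2z + 7)/(4z + 13) − (1/2) = (4(2z + 7) − 2(4z + 13)) / (4(4z + 13)) = 2/(4(4z + 13)).
For z > 0 we have 4z + 13 > 4z, so |(2z + 7)/(4z + 13) − (1/2)| = 2/(4(4z + 13)) < 2/(4·4z) = (1/8)/z.
Thus |(2z + 7)/(4z + 13) − (1/2)| < eps whenever z > (1/8)/eps.
Take N_0 = (1/8)/eps. If z > N_0 then |(2z + 7)/(4z + 13) − (1/2)| < (1/8)/z < eps.

N_0 = (1/8)/eps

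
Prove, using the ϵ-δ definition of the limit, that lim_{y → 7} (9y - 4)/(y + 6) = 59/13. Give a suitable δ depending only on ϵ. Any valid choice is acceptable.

Let ϵ > 0 be given. We want δ > 0 with 0 < |y − 7| < δ ⇒ |(9y - 4)/(y + 6) − (59/13)| < ϵ.
Combining over a common denominator, (9y - 4)/(y + 6) − (59/13) = [(9y - 4)·13 − 59·(y + 6)] / [13·(y + 6)] = 58(y − 7) / (13(y + 6)).
So |(9y - 4)/(y + 6) − (59/13)| = 58|y − 7| / (13·|y + 6|).
Require δ ≤ 13/2, so |y + 6| ≥ |13| − |y − 7| > 13 − 13/2 = 13/2.
Hence |(9y - 4)/(y + 6) − (59/13)| < 58|y − 7|/(13·(13/2)) = (116/169)|y − 7|, which is < ϵ once |y − 7| < (169/116)ϵ.
Take δ = min(13/2, (169/116)ϵ). Then 0 < |y − 7| < δ forces both bounds, so |(9y - 4)/(y + 6) − (59/13)| < ϵ.

δ = min(13/2, (169/116)ϵ)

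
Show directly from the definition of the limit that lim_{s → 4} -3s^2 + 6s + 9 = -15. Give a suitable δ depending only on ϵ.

Suppose ϵ > 0. We want δ > 0 such that 0 < |s − 4| < δ implies |(-3s^2 + 6s + 9) + 15| < ϵ.
(-3s^2 + 6s + 9) + 15 = -3s^2 + 6s + 24 = (s − 4)(-3s - 6).
So |(-3s^2 + 6s + 9) + 15| = |s − 4|·|-3s - 6|.
Assume first that |s − 4| < 1, so |s| < 5. Then |-3s - 6| ≤ 3·5 + 6 = 21.
Hence |(-3s^2 + 6s + 9) + 15| ≤ 21|s − 4| < ϵ provided |s − 4| < ϵ/21.
Choosing δ = min(1, ϵ/21) ensures both conditions, hence |(-3s^2 + 6s + 9) + 15| < ϵ.

δ = min(1, ϵ/21)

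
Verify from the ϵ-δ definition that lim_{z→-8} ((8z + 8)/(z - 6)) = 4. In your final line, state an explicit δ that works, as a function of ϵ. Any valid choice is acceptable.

δ = min(7, (7/4)ϵ)

Fix ϵ > 0. We want δ > 0 with 0 < |z + 8| < δ ⇒ |(8z + 8)/(z - 6) − 4| < ϵ.
Combining over a common denominator, (8z + 8)/(z - 6) − 4 = [(8z + 8)·(-14) − (-56)·(z - 6)] / [(-14)·(z - 6)] = -56(z + 8) / ((-14)(z - 6)).
So |(8z + 8)/(z - 6) − 4| = 56|z + 8| / (14·|z − 6|).
Require δ ≤ 7, so |z − 6| ≥ |-14| − |z + 8| > 14 − 7 = 7.
Hence |(8z + 8)/(z - 6) − 4| < 56|z + 8|/(14·7) = (4/7)|z + 8|, which is < ϵ once |z + 8| < (7/4)ϵ.
Take δ = min(7, (7/4)ϵ). Then 0 < |z + 8| < δ forces both bounds, so |(8z + 8)/(z - 6) − 4| < ϵ.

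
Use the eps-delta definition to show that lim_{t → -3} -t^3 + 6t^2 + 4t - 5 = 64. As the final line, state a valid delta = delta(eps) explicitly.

Let eps > 0. We want delta > 0 such that 0 < |t + 3| < delta implies |(-t^3 + 6t^2 + 4t - 5) − 64| < eps.
(-t^3 + 6t^2 + 4t - 5) − 64 = -t^3 + 6t^2 + 4t - 69 = (t + 3)(-t^2 + 9t - 23).
So |(-t^3 + 6t^2 + 4t - 5) − 64| = |t + 3|·|-t^2 + 9t - 23|.
Require delta ≤ 1. Then |t + 3| < 1 gives |t| < 4, and by the triangle inequality |-t^2 + 9t - 23| ≤ 4^2 + 9·4 + 23 = 75.
Hence |(-t^3 + 6t^2 + 4t - 5) − 64| ≤ 75|t + 3| < eps provided |t + 3| < eps/75.
Choosing delta = min(1, eps/75) ensures both conditions, hence |(-t^3 + 6t^2 + 4t - 5) − 64| < eps.

delta = min(1, eps/75)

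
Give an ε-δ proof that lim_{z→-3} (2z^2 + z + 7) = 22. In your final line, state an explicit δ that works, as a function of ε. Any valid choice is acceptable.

δ = min(2, ε/15)

Fix ε > 0. We want δ > 0 such that 0 < |z + 3| < δ implies |(2z^2 + z + 7) − 22| < ε.
(2z^2 + z + 7) − 22 = 2z^2 + z - 15 = (z + 3)(2z - 5).
So |(2z^2 + z + 7) − 22| = |z + 3|·|2z - 5|.
Require δ ≤ 2. Then |z + 3| < 2 gives |z| < 5, and by the triangle inequality |2z - 5| ≤ 2·5 + 5 = 15.
Hence |(2z^2 + z + 7) − 22| ≤ 15|z + 3| < ε provided |z + 3| < ε/15.
Take δ = min(2, ε/15). Then 0 < |z + 3| < δ gives both |z + 3| < 2 and |z + 3| < ε/15, so |(2z^2 + z + 7) − 22| < ε.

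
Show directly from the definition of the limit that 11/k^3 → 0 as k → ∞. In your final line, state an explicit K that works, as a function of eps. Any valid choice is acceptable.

K = (11/eps)^{1/3}

Suppose eps > 0. For k ≥ 1, |11/k^3 − 0| = 11/k^3.
11/k^3 < eps ⇔ k^3 > 11/eps ⇔ k > (11/eps)^{1/3}.
Take K = (11/eps)^{1/3}. Then k > K implies 11/k^3 < eps.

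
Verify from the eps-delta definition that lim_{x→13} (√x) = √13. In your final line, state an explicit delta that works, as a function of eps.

delta = min(13, √13·eps)

Let eps > 0. We want delta > 0 such that 0 < |x − 13| < delta implies |√x − √13| < eps.
Multiplying by the conjugate, |√x − √13| = |x − 13|/(√x + √13).
Restrict delta ≤ 13 so that |x − 13| < 13 forces x > 0, and then √x + √13 > √13.
Hence |√x − √13| < |x − 13|/√13, which is < eps once |x − 13| < √13·eps.
Take delta = min(13, √13·eps). If 0 < |x − 13| < delta then x > 0 and |√x − √13| < |x − 13|/√13 < eps.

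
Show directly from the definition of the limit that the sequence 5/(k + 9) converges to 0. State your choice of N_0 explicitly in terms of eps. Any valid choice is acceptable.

N_0 = 5/eps

Let eps > 0. For k ≥ 1, |5/(k + 9) − 0| = 5/(k + 9) ≤ 5/k.
We need 5/k < eps, i.e. k > 5/eps.
Take N_0 = 5/eps. If k > N_0 then |5/(k + 9)| ≤ 5/k < eps.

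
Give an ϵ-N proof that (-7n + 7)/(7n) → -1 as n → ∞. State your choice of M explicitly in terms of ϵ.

M = 1/ϵ

Suppose ϵ > 0. For n ≥ 1, |(-7n + 7)/(7n) + 1| = |49|/(7(7n)) = 49/(7(7n)).
Since 7n ≥ 7n for n ≥ 1, this is ≤ 49/(7·7n) = 1/n.
So |(-7n + 7)/(7n) + 1| < ϵ whenever n > 1/ϵ.
Take M = 1/ϵ. If n > M then |(-7n + 7)/(7n) + 1| ≤ 1/n < ϵ.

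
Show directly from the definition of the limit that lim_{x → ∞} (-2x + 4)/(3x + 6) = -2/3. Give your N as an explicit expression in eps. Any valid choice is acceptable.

Let eps > 0 be given. We seek N > 0 such that x > N implies |(-2x + 4)/(3x + 6) + 2/3| < eps.
(-2x + 4)/(3x + 6) + 2/3 = (3(-2x + 4) − (-2)(3x + 6)) / (3(3x + 6)) = 24/(3(3x + 6)).
For x > 0 we have 3x + 6 > 3x, so |(-2x + 4)/(3x + 6) + 2/3| = 24/(3(3x + 6)) < 24/(3·3x) = (8/3)/x.
Thus |(-2x + 4)/(3x + 6) + 2/3| < eps whenever x > (8/3)/eps.
Take N = (8/3)/eps. If x > N then |(-2x + 4)/(3x + 6) + 2/3| < (8/3)/x < eps.

N = (8/3)/eps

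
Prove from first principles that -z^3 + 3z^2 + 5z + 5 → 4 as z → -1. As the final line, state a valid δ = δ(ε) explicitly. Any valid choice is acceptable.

Fix ε > 0. We want δ > 0 such that 0 < |z + 1| < δ implies |(-z^3 + 3z^2 + 5z + 5) − 4| < ε.
(-z^3 + 3z^2 + 5z + 5) − 4 = -z^3 + 3z^2 + 5z + 1 = (z + 1)(-z^2 + 4z + 1).
So |(-z^3 + 3z^2 + 5z + 5) − 4| = |z + 1|·|-z^2 + 4z + 1|.
Require δ ≤ 1. Then |z + 1| < 1 gives |z| < 2, and by the triangle inequality |-z^2 + 4z + 1| ≤ 2^2 + 4·2 + 1 = 13.
Hence |(-z^3 + 3z^2 + 5z + 5) − 4| ≤ 13|z + 1| < ε provided |z + 1| < ε/13.
Take δ = min(1, ε/13). Then 0 < |z + 1| < δ gives both |z + 1| < 1 and |z + 1| < ε/13, so |(-z^3 + 3z^2 + 5z + 5) − 4| < ε.

δ = min(1, ε/13)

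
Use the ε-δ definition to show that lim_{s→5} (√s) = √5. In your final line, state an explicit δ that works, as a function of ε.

δ = min(5, √5·ε)

Let ε > 0. We want δ > 0 such that 0 < |s − 5| < δ implies |√s − √5| < ε.
Multiplying by the conjugate, |√s − √5| = |s − 5|/(√s + √5).
Restrict δ ≤ 5 so that |s − 5| < 5 forces s > 0, and then √s + √5 > √5.
Hence |√s − √5| < |s − 5|/√5, which is < ε once |s − 5| < √5·ε.
Take δ = min(5, √5·ε). If 0 < |s − 5| < δ then s > 0 and |√s − √5| < |s − 5|/√5 < ε.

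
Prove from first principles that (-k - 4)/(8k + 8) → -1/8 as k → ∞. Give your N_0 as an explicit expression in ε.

Let ε > 0 be given. For k ≥ 1, |(-k - 4)/(8k + 8) + 1/8| = |-24|/(8(8k + 8)) = 24/(8(8k + 8)).
Since 8k + 8 ≥ 8k for k ≥ 1, this is ≤ 24/(8·8k) = (3/8)/k.
So |(-k - 4)/(8k + 8) + 1/8| < ε whenever k > (3/8)/ε.
Take N_0 = (3/8)/ε. If k > N_0 then |(-k - 4)/(8k + 8) + 1/8| ≤ (3/8)/k < ε.

N_0 = (3/8)/ε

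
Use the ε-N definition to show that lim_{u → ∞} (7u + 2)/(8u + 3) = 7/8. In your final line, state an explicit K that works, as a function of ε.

K = (5/64)/ε

Fix ε > 0. We seek K > 0 such that u > K implies |(7u + 2)/(8u + 3) − (7/8)| < ε.
(7u + 2)/(8u + 3) − (7/8) = (8(7u + 2) − 7(8u + 3)) / (8(8u + 3)) = -5/(8(8u + 3)).
For u > 0 we have 8u + 3 > 8u, so |(7u + 2)/(8u + 3) − (7/8)| = 5/(8(8u + 3)) < 5/(8·8u) = (5/64)/u.
Thus |(7u + 2)/(8u + 3) − (7/8)| < ε whenever u > (5/64)/ε.
Take K = (5/64)/ε. If u > K then |(7u + 2)/(8u + 3) − (7/8)| < (5/64)/u < ε.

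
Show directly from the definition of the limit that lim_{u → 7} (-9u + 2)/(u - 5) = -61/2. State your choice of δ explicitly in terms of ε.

Let ε > 0 be given. We want δ > 0 with 0 < |u − 7| < δ ⇒ |(-9u + 2)/(u - 5) + 61/2| < ε.
Combining over a common denominator, (-9u + 2)/(u - 5) + 61/2 = [(-9u + 2)·2 − (-61)·(u - 5)] / [2·(u - 5)] = 43(u − 7) / (2(u - 5)).
So |(-9u + 2)/(u - 5) + 61/2| = 43|u − 7| / (2·|u − 5|).
Restrict δ ≤ 1. Then |u − 7| < 1 gives |u − 5| = |(u − 7) + 2| ≥ 2 − 1 = 1.
Hence |(-9u + 2)/(u - 5) + 61/2| < 43|u − 7|/(2·1) = (43/2)|u − 7|, which is < ε once |u − 7| < (2/43)ε.
Take δ = min(1, (2/43)ε). Then 0 < |u − 7| < δ forces both bounds, so |(-9u + 2)/(u - 5) + 61/2| < ε.

δ = min(1, (2/43)ε)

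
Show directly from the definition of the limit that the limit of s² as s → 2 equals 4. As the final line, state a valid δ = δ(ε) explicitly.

Let ε > 0 be given. We seek δ > 0 with 0 < |s − 2| < δ ⇒ |s² − 4| < ε.
Factor: s² − 4 = (s − 2)(s + 2), so |s² − 4| = |s − 2|·|s + 2|.
Impose δ ≤ 1 so that |s| < 3; then |s + 2| ≤ 5.
Hence |s² − 4| ≤ 5|s − 2|, which is < ε once |s − 2| < ε/5.
Take δ = min(1, ε/5). If 0 < |s − 2| < δ then both bounds hold and |s² − 4| ≤ 5|s − 2| < 5·(ε/5) = ε.

δ = min(1, ε/5)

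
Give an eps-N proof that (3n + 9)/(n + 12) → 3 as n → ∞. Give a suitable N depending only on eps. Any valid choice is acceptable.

N = 27/eps

Let eps > 0 be given. For n ≥ 1, |(3n + 9)/(n + 12) − 3| = |-27|/((n + 12)) = 27/((n + 12)).
Since n + 12 ≥ n for n ≥ 1, this is ≤ 27/(n) = 27/n.
So |(3n + 9)/(n + 12) − 3| < eps whenever n > 27/eps.
Take N = 27/eps. If n > N then |(3n + 9)/(n + 12) − 3| ≤ 27/n < eps.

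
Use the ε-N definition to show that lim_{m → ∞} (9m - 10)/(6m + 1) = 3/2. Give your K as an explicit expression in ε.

Fix ε > 0. For m ≥ 1, |(9m - 10)/(6m + 1) − (3/2)| = |-69|/(6(6m + 1)) = 69/(6(6m + 1)).
Since 6m + 1 ≥ 6m for m ≥ 1, this is ≤ 69/(6·6m) = (23/12)/m.
So |(9m - 10)/(6m + 1) − (3/2)| < ε whenever m > (23/12)/ε.
Take K = (23/12)/ε. If m > K then |(9m - 10)/(6m + 1) − (3/2)| ≤ (23/12)/m < ε.

K = (23/12)/ε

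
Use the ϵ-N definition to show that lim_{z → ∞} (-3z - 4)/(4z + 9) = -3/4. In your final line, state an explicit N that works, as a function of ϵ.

N = (11/16)/ϵ

Let ϵ > 0. We seek N > 0 such that z > N implies |(-3z - 4)/(4z + 9) + 3/4| < ϵ.
(-3z - 4)/(4z + 9) + 3/4 = (4(-3z - 4) − (-3)(4z + 9)) / (4(4z + 9)) = 11/(4(4z + 9)).
For z > 0 we have 4z + 9 > 4z, so |(-3z - 4)/(4z + 9) + 3/4| = 11/(4(4z + 9)) < 11/(4·4z) = (11/16)/z.
Thus |(-3z - 4)/(4z + 9) + 3/4| < ϵ whenever z > (11/16)/ϵ.
Take N = (11/16)/ϵ. If z > N then |(-3z - 4)/(4z + 9) + 3/4| < (11/16)/z < ϵ.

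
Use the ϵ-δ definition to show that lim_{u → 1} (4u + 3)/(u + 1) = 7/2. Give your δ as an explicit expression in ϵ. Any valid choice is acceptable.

Let ϵ > 0 be given. We want δ > 0 with 0 < |u − 1| < δ ⇒ |(4u + 3)/(u + 1) − (7/2)| < ϵ.
Combining over a common denominator, (4u + 3)/(u + 1) − (7/2) = [(4u + 3)·2 − 7·(u + 1)] / [2·(u + 1)] = 1(u − 1) / (2(u + 1)).
So |(4u + 3)/(u + 1) − (7/2)| = |u − 1| / (2·|u + 1|).
Restrict δ ≤ 1. Then |u − 1| < 1 gives |u + 1| = |(u − 1) + 2| ≥ 2 − 1 = 1.
Hence |(4u + 3)/(u + 1) − (7/2)| < |u − 1|/(2·1) = (1/2)|u − 1|, which is < ϵ once |u − 1| < 2ϵ.
Take δ = min(1, 2ϵ). Then 0 < |u − 1| < δ forces both bounds, so |(4u + 3)/(u + 1) − (7/2)| < ϵ.

δ = min(1, 2ϵ)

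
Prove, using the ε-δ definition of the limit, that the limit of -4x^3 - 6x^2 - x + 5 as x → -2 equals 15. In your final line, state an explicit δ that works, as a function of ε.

Suppose ε > 0. We want δ > 0 such that 0 < |x + 2| < δ implies |(-4x^3 - 6x^2 - x + 5) − 15| < ε.
(-4x^3 - 6x^2 - x + 5) − 15 = -4x^3 - 6x^2 - x - 10 = (x + 2)(-4x^2 + 2x - 5).
So |(-4x^3 - 6x^2 - x + 5) − 15| = |x + 2|·|-4x^2 + 2x - 5|.
Require δ ≤ 1. Then |x + 2| < 1 gives |x| < 3, and by the triangle inequality |-4x^2 + 2x - 5| ≤ 4·3^2 + 2·3 + 5 = 47.
Hence |(-4x^3 - 6x^2 - x + 5) − 15| ≤ 47|x + 2| < ε provided |x + 2| < ε/47.
Take δ = min(1, ε/47). Then 0 < |x + 2| < δ gives both |x + 2| < 1 and |x + 2| < ε/47, so |(-4x^3 - 6x^2 - x + 5) − 15| < ε.

δ = min(1, ε/47)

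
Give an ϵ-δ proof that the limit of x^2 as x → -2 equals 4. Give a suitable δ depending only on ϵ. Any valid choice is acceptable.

Let ϵ > 0. We seek δ > 0 with 0 < |x + 2| < δ ⇒ |x^2 − 4| < ϵ.
Factor: x^2 − 4 = (x + 2)(x - 2), so |x^2 − 4| = |x + 2|·|x - 2|.
Restrict δ ≤ 1. Then |x + 2| < 1 gives |x| < 3, so by the triangle inequality |x - 2| ≤ 3 + 2 = 5.
Hence |x^2 − 4| ≤ 5|x + 2|, which is < ϵ once |x + 2| < ϵ/5.
Take δ = min(1, ϵ/5). If 0 < |x + 2| < δ then both bounds hold and |x^2 − 4| ≤ 5|x + 2| < 5·(ϵ/5) = ϵ.

δ = min(1, ϵ/5)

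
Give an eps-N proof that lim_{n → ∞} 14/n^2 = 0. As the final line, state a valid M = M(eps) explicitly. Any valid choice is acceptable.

M = (14/eps)^{1/2}

Let eps > 0 be given. For n ≥ 1, |14/n^2 − 0| = 14/n^2.
14/n^2 < eps ⇔ n^2 > 14/eps ⇔ n > (14/eps)^{1/2}.
Take M = (14/eps)^{1/2}. Then n > M implies 14/n^2 < eps.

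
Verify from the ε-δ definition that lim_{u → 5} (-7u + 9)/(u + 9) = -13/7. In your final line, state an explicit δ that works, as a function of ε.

δ = min(7, (49/36)ε)

Let ε > 0. We want δ > 0 with 0 < |u − 5| < δ ⇒ |(-7u + 9)/(u + 9) + 13/7| < ε.
Combining over a common denominator, (-7u + 9)/(u + 9) + 13/7 = [(-7u + 9)·14 − (-26)·(u + 9)] / [14·(u + 9)] = -72(u − 5) / (14(u + 9)).
So |(-7u + 9)/(u + 9) + 13/7| = 72|u − 5| / (14·|u + 9|).
Require δ ≤ 7, so |u + 9| ≥ |14| − |u − 5| > 14 − 7 = 7.
Hence |(-7u + 9)/(u + 9) + 13/7| < 72|u − 5|/(14·7) = (36/49)|u − 5|, which is < ε once |u − 5| < (49/36)ε.
Take δ = min(7, (49/36)ε). Then 0 < |u − 5| < δ forces both bounds, so |(-7u + 9)/(u + 9) + 13/7| < ε.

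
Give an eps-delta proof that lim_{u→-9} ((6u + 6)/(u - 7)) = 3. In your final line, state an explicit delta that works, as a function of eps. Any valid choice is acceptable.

Let eps > 0 be given. We want delta > 0 with 0 < |u + 9| < delta ⇒ |(6u + 6)/(u - 7) − 3| < eps.
Combining over a common denominator, (6u + 6)/(u - 7) − 3 = [(6u + 6)·(-16) − (-48)·(u - 7)] / [(-16)·(u - 7)] = -48(u + 9) / ((-16)(u - 7)).
So |(6u + 6)/(u - 7) − 3| = 48|u + 9| / (16·|u − 7|).
Require delta ≤ 8, so |u − 7| ≥ |-16| − |u + 9| > 16 − 8 = 8.
Hence |(6u + 6)/(u - 7) − 3| < 48|u + 9|/(16·8) = (3/8)|u + 9|, which is < eps once |u + 9| < (8/3)eps.
Take delta = min(8, (8/3)eps). Then 0 < |u + 9| < delta forces both bounds, so |(6u + 6)/(u - 7) − 3| < eps.

delta = min(8, (8/3)eps)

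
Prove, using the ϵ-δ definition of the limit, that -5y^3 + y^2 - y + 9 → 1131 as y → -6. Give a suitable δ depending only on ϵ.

Suppose ϵ > 0. We want δ > 0 such that 0 < |y + 6| < δ implies |(-5y^3 + y^2 - y + 9) − 1131| < ϵ.
(-5y^3 + y^2 - y + 9) − 1131 = -5y^3 + y^2 - y - 1122 = (y + 6)(-5y^2 + 31y - 187).
So |(-5y^3 + y^2 - y + 9) − 1131| = |y + 6|·|-5y^2 + 31y - 187|.
Require δ ≤ 1. Then |y + 6| < 1 gives |y| < 7, and by the triangle inequality |-5y^2 + 31y - 187| ≤ 5·7^2 + 31·7 + 187 = 649.
Hence |(-5y^3 + y^2 - y + 9) − 1131| ≤ 649|y + 6| < ϵ provided |y + 6| < ϵ/649.
Choosing δ = min(1, ϵ/649) ensures both conditions, hence |(-5y^3 + y^2 - y + 9) − 1131| < ϵ.

δ = min(1, ϵ/649)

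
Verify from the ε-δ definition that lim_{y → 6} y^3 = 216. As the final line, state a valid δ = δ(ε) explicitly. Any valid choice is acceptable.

δ = min(1, ε/127)

Suppose ε > 0. We seek δ > 0 with 0 < |y − 6| < δ ⇒ |y^3 − 216| < ε.
Factor: y^3 − 216 = (y − 6)(y^2 + 6y + 36), so |y^3 − 216| = |y − 6|·|y^2 + 6y + 36|.
Restrict δ ≤ 1. Then |y − 6| < 1 gives |y| < 7, so by the triangle inequality |y^2 + 6y + 36| ≤ 7^2 + 6·7 + 36 = 127.
Hence |y^3 − 216| ≤ 127|y − 6|, which is < ε once |y − 6| < ε/127.
Take δ = min(1, ε/127). If 0 < |y − 6| < δ then both bounds hold and |y^3 − 216| ≤ 127|y − 6| < 127·(ε/127) = ε.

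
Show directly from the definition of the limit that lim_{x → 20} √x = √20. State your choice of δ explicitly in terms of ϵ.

Let ϵ > 0 be given. We want δ > 0 such that 0 < |x − 20| < δ implies |√x − √20| < ϵ.
Rationalise: √x − √20 = (x − 20)/(√x + √20), so |√x − √20| = |x − 20|/(√x + √20).
Restrict δ ≤ 20 so that |x − 20| < 20 forces x > 0, and then √x + √20 > √20.
Hence |√x − √20| < |x − 20|/√20, which is < ϵ once |x − 20| < √20·ϵ.
Take δ = min(20, √20·ϵ). If 0 < |x − 20| < δ then x > 0 and |√x − √20| < |x − 20|/√20 < ϵ.

δ = min(20, √20·ϵ)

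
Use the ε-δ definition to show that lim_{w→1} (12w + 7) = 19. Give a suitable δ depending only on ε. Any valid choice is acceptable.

Let ε > 0. We need δ > 0 so that 0 < |w − 1| < δ implies |(12w + 7) − 19| < ε.
Since (12w + 7) − 19 = 12(w − 1), we have |(12w + 7) − 19| = 12|w − 1|.
Thus it suffices that |w − 1| < ε/12.
Take δ = ε/12. If 0 < |w − 1| < δ then |(12w + 7) − 19| = 12|w − 1| < 12·(ε/12) = ε.

δ = ε/12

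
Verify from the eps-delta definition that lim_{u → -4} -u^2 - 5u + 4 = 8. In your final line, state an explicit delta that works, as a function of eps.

Suppose eps > 0. We want delta > 0 such that 0 < |u + 4| < delta implies |(-u^2 - 5u + 4) − 8| < eps.
(-u^2 - 5u + 4) − 8 = -u^2 - 5u - 4 = (u + 4)(-u - 1).
So |(-u^2 - 5u + 4) − 8| = |u + 4|·|-u - 1|.
Assume first that |u + 4| < 1, so |u| < 5. Then |-u - 1| ≤ 5 + 1 = 6.
Hence |(-u^2 - 5u + 4) − 8| ≤ 6|u + 4| < eps provided |u + 4| < eps/6.
Choosing delta = min(1, eps/6) ensures both conditions, hence |(-u^2 - 5u + 4) − 8| < eps.

delta = min(1, eps/6)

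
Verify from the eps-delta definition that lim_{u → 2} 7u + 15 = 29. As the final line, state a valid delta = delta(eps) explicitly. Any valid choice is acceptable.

Let eps > 0. We need delta > 0 so that 0 < |u − 2| < delta implies |(7u + 15) − 29| < eps.
Since (7u + 15) − 29 = 7(u − 2), we have |(7u + 15) − 29| = 7|u − 2|.
Thus it suffices that |u − 2| < eps/7.
Choosing delta = eps/7 gives |(7u + 15) − 29| = 7|u − 2| < eps whenever |u − 2| < delta.

delta = eps/7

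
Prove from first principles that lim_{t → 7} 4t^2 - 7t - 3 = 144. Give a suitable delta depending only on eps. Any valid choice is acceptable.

Let eps > 0 be given. We want delta > 0 such that 0 < |t − 7| < delta implies |(4t^2 - 7t - 3) − 144| < eps.
(4t^2 - 7t - 3) − 144 = 4t^2 - 7t - 147 = (t − 7)(4t + 21).
So |(4t^2 - 7t - 3) − 144| = |t − 7|·|4t + 21|.
Assume first that |t − 7| < 2, so |t| < 9. Then |4t + 21| ≤ 4·9 + 21 = 57.
Hence |(4t^2 - 7t - 3) − 144| ≤ 57|t − 7| < eps provided |t − 7| < eps/57.
Take delta = min(2, eps/57). Then 0 < |t − 7| < delta gives both |t − 7| < 2 and |t − 7| < eps/57, so |(4t^2 - 7t - 3) − 144| < eps.

delta = min(2, eps/57)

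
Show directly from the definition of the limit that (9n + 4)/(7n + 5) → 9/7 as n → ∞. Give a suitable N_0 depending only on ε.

N_0 = (17/49)/ε

Suppose ε > 0. For n ≥ 1, |(9n + 4)/(7n + 5) − (9/7)| = |-17|/(7(7n + 5)) = 17/(7(7n + 5)).
Since 7n + 5 ≥ 7n for n ≥ 1, this is ≤ 17/(7·7n) = (17/49)/n.
So |(9n + 4)/(7n + 5) − (9/7)| < ε whenever n > (17/49)/ε.
Take N_0 = (17/49)/ε. If n > N_0 then |(9n + 4)/(7n + 5) − (9/7)| ≤ (17/49)/n < ε.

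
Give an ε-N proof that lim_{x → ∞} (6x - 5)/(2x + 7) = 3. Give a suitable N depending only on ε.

N = 13/ε

Suppose ε > 0. We seek N > 0 such that x > N implies |(6x - 5)/(2x + 7) − 3| < ε.
(6x - 5)/(2x + 7) − 3 = (2(6x - 5) − 6(2x + 7)) / (2(2x + 7)) = -52/(2(2x + 7)).
For x > 0 we have 2x + 7 > 2x, so |(6x - 5)/(2x + 7) − 3| = 52/(2(2x + 7)) < 52/(2·2x) = 13/x.
Thus |(6x - 5)/(2x + 7) − 3| < ε whenever x > 13/ε.
Take N = 13/ε. If x > N then |(6x - 5)/(2x + 7) − 3| < 13/x < ε.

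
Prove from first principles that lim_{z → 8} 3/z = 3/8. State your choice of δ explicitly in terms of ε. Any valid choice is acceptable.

δ = min(4, (32/3)ε)

Fix ε > 0. We seek δ > 0 such that 0 < |z − 8| < δ implies |3/z − (3/8)| < ε.
|3/z − (3/8)| = 3·|8 − z|/(8·|z|) = 3|z − 8|/(8|z|).
Require δ ≤ 4 so that |z| > 8 − 4 = 4, hence 8|z| > 32.
Then |3/z − (3/8)| < 3|z − 8|/32, which is < ε when |z − 8| < (32/3)ε.
Take δ = min(4, (32/3)ε). Then 0 < |z − 8| < δ gives both |z − 8| < 4 and |z − 8| < (32/3)ε, so |3/z − (3/8)| < ε.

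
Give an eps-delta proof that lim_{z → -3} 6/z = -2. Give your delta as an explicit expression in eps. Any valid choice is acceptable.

delta = min(3/2, (3/4)eps)

Let eps > 0. We seek delta > 0 such that 0 < |z + 3| < delta implies |6/z + 2| < eps.
|6/z + 2| = 6·|-3 − z|/(3·|z|) = 6|z + 3|/(3|z|).
Require delta ≤ 3/2 so that |z| > 3 − 3/2 = 3/2, hence 3|z| > 9/2.
Then |6/z + 2| < 6|z + 3|/(9/2), which is < eps when |z + 3| < (3/4)eps.
Take delta = min(3/2, (3/4)eps). Then 0 < |z + 3| < delta gives both |z + 3| < 3/2 and |z + 3| < (3/4)eps, so |6/z + 2| < eps.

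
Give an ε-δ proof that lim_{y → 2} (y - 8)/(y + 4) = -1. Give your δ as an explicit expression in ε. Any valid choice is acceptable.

δ = min(3, (3/2)ε)

Suppose ε > 0. We want δ > 0 with 0 < |y − 2| < δ ⇒ |(y - 8)/(y + 4) + 1| < ε.
Combining over a common denominator, (y - 8)/(y + 4) + 1 = [(y - 8)·6 − (-6)·(y + 4)] / [6·(y + 4)] = 12(y − 2) / (6(y + 4)).
So |(y - 8)/(y + 4) + 1| = 12|y − 2| / (6·|y + 4|).
Restrict δ ≤ 3. Then |y − 2| < 3 gives |y + 4| = |(y − 2) + 6| ≥ 6 − 3 = 3.
Hence |(y - 8)/(y + 4) + 1| < 12|y − 2|/(6·3) = (2/3)|y − 2|, which is < ε once |y − 2| < (3/2)ε.
Take δ = min(3, (3/2)ε). Then 0 < |y − 2| < δ forces both bounds, so |(y - 8)/(y + 4) + 1| < ε.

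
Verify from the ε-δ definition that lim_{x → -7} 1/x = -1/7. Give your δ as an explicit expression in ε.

Suppose ε > 0. We seek δ > 0 such that 0 < |x + 7| < δ implies |1/x + 1/7| < ε.
|1/x + 1/7| = |-7 − x|/(7·|x|) = |x + 7|/(7|x|).
Require δ ≤ 7/2 so that |x| > 7 − 7/2 = 7/2, hence 7|x| > 49/2.
Then |1/x + 1/7| < |x + 7|/(49/2), which is < ε when |x + 7| < (49/2)ε.
Take δ = min(7/2, (49/2)ε). Then 0 < |x + 7| < δ gives both |x + 7| < 7/2 and |x + 7| < (49/2)ε, so |1/x + 1/7| < ε.

δ = min(7/2, (49/2)ε)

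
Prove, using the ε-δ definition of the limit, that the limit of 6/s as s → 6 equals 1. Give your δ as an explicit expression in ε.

δ = min(3, 3ε)

Let ε > 0. We seek δ > 0 such that 0 < |s − 6| < δ implies |6/s − 1| < ε.
|6/s − 1| = 6·|6 − s|/(6·|s|) = 6|s − 6|/(6|s|).
Require δ ≤ 3 so that |s| > 6 − 3 = 3, hence 6|s| > 18.
Then |6/s − 1| < 6|s − 6|/18, which is < ε when |s − 6| < 3ε.
Take δ = min(3, 3ε). Then 0 < |s − 6| < δ gives both |s − 6| < 3 and |s − 6| < 3ε, so |6/s − 1| < ε.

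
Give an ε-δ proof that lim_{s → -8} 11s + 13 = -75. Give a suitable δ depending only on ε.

Fix ε > 0. We need δ > 0 so that 0 < |s + 8| < δ implies |(11s + 13) + 75| < ε.
|(11s + 13) + 75| = |11s + 88| = 11|s + 8|.
Thus it suffices that |s + 8| < ε/11.
Choosing δ = ε/11 gives |(11s + 13) + 75| = 11|s + 8| < ε whenever |s + 8| < δ.

δ = ε/11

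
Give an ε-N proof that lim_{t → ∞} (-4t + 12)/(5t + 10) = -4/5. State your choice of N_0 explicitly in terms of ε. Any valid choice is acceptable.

Fix ε > 0. We seek N_0 > 0 such that t > N_0 implies |(-4t + 12)/(5t + 10) + 4/5| < ε.
(-4t + 12)/(5t + 10) + 4/5 = (5(-4t + 12) − (-4)(5t + 10)) / (5(5t + 10)) = 100/(5(5t + 10)).
For t > 0 we have 5t + 10 > 5t, so |(-4t + 12)/(5t + 10) + 4/5| = 100/(5(5t + 10)) < 100/(5·5t) = 4/t.
Thus |(-4t + 12)/(5t + 10) + 4/5| < ε whenever t > 4/ε.
Take N_0 = 4/ε. If t > N_0 then |(-4t + 12)/(5t + 10) + 4/5| < 4/t < ε.

N_0 = 4/ε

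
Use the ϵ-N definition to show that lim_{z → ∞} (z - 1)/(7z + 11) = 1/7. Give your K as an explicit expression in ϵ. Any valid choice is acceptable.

K = (18/49)/ϵ

Let ϵ > 0. We seek K > 0 such that z > K implies |(z - 1)/(7z + 11) − (1/7)| < ϵ.
(z - 1)/(7z + 11) − (1/7) = (7(z - 1) − (7z + 11)) / (7(7z + 11)) = -18/(7(7z + 11)).
For z > 0 we have 7z + 11 > 7z, so |(z - 1)/(7z + 11) − (1/7)| = 18/(7(7z + 11)) < 18/(7·7z) = (18/49)/z.
Thus |(z - 1)/(7z + 11) − (1/7)| < ϵ whenever z > (18/49)/ϵ.
Take K = (18/49)/ϵ. If z > K then |(z - 1)/(7z + 11) − (1/7)| < (18/49)/z < ϵ.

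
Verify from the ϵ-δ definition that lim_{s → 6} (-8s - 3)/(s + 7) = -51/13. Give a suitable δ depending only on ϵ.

Suppose ϵ > 0. We want δ > 0 with 0 < |s − 6| < δ ⇒ |(-8s - 3)/(s + 7) + 51/13| < ϵ.
Combining over a common denominator, (-8s - 3)/(s + 7) + 51/13 = [(-8s - 3)·13 − (-51)·(s + 7)] / [13·(s + 7)] = -53(s − 6) / (13(s + 7)).
So |(-8s - 3)/(s + 7) + 51/13| = 53|s − 6| / (13·|s + 7|).
Restrict δ ≤ 13/2. Then |s − 6| < 13/2 gives |s + 7| = |(s − 6) + 13| ≥ 13 − 13/2 = 13/2.
Hence |(-8s - 3)/(s + 7) + 51/13| < 53|s − 6|/(13·(13/2)) = (106/169)|s − 6|, which is < ϵ once |s − 6| < (169/106)ϵ.
Take δ = min(13/2, (169/106)ϵ). Then 0 < |s − 6| < δ forces both bounds, so |(-8s - 3)/(s + 7) + 51/13| < ϵ.

δ = min(13/2, (169/106)ϵ)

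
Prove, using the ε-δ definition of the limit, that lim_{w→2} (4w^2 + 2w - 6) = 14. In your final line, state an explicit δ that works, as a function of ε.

δ = min(2, ε/26)

Let ε > 0. We want δ > 0 such that 0 < |w − 2| < δ implies |(4w^2 + 2w - 6) − 14| < ε.
(4w^2 + 2w - 6) − 14 = 4w^2 + 2w - 20 = (w − 2)(4w + 10).
So |(4w^2 + 2w - 6) − 14| = |w − 2|·|4w + 10|.
Require δ ≤ 2. Then |w − 2| < 2 gives |w| < 4, and by the triangle inequality |4w + 10| ≤ 4·4 + 10 = 26.
Hence |(4w^2 + 2w - 6) − 14| ≤ 26|w − 2| < ε provided |w − 2| < ε/26.
Take δ = min(2, ε/26). Then 0 < |w − 2| < δ gives both |w − 2| < 2 and |w − 2| < ε/26, so |(4w^2 + 2w - 6) − 14| < ε.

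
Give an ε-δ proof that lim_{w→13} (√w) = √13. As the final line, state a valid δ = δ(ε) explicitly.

Suppose ε > 0. We want δ > 0 such that 0 < |w − 13| < δ implies |√w − √13| < ε.
Rationalise: √w − √13 = (w − 13)/(√w + √13), so |√w − √13| = |w − 13|/(√w + √13).
Restrict δ ≤ 13 so that |w − 13| < 13 forces w > 0, and then √w + √13 > √13.
Hence |√w − √13| < |w − 13|/√13, which is < ε once |w − 13| < √13·ε.
Take δ = min(13, √13·ε). If 0 < |w − 13| < δ then w > 0 and |√w − √13| < |w − 13|/√13 < ε.

δ = min(13, √13·ε)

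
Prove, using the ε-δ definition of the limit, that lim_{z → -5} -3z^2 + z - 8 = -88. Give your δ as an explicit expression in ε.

Let ε > 0. We want δ > 0 such that 0 < |z + 5| < δ implies |(-3z^2 + z - 8) + 88| < ε.
(-3z^2 + z - 8) + 88 = -3z^2 + z + 80 = (z + 5)(-3z + 16).
So |(-3z^2 + z - 8) + 88| = |z + 5|·|-3z + 16|.
Assume first that |z + 5| < 1, so |z| < 6. Then |-3z + 16| ≤ 3·6 + 16 = 34.
Hence |(-3z^2 + z - 8) + 88| ≤ 34|z + 5| < ε provided |z + 5| < ε/34.
Take δ = min(1, ε/34). Then 0 < |z + 5| < δ gives both |z + 5| < 1 and |z + 5| < ε/34, so |(-3z^2 + z - 8) + 88| < ε.

δ = min(1, ε/34)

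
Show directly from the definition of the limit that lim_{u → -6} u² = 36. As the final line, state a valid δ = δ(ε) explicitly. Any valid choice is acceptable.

Fix ε > 0. We seek δ > 0 with 0 < |u + 6| < δ ⇒ |u² − 36| < ε.
Factor: u² − 36 = (u + 6)(u - 6), so |u² − 36| = |u + 6|·|u - 6|.
Impose δ ≤ 1 so that |u| < 7; then |u - 6| ≤ 13.
Hence |u² − 36| ≤ 13|u + 6|, which is < ε once |u + 6| < ε/13.
Take δ = min(1, ε/13). If 0 < |u + 6| < δ then both bounds hold and |u² − 36| ≤ 13|u + 6| < 13·(ε/13) = ε.

δ = min(1, ε/13)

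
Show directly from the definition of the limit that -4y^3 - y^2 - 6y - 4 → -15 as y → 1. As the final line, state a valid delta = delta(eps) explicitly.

delta = min(1, eps/37)

Let eps > 0. We want delta > 0 such that 0 < |y − 1| < delta implies |(-4y^3 - y^2 - 6y - 4) + 15| < eps.
(-4y^3 - y^2 - 6y - 4) + 15 = -4y^3 - y^2 - 6y + 11 = (y − 1)(-4y^2 - 5y - 11).
So |(-4y^3 - y^2 - 6y - 4) + 15| = |y − 1|·|-4y^2 - 5y - 11|.
Assume first that |y − 1| < 1, so |y| < 2. Then |-4y^2 - 5y - 11| ≤ 4·2^2 + 5·2 + 11 = 37.
Hence |(-4y^3 - y^2 - 6y - 4) + 15| ≤ 37|y − 1| < eps provided |y − 1| < eps/37.
Take delta = min(1, eps/37). Then 0 < |y − 1| < delta gives both |y − 1| < 1 and |y − 1| < eps/37, so |(-4y^3 - y^2 - 6y - 4) + 15| < eps.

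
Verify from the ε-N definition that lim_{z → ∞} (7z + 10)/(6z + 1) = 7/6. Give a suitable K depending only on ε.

K = (53/36)/ε

Let ε > 0. We seek K > 0 such that z > K implies |(7z + 10)/(6z + 1) − (7/6)| < ε.
(7z + 10)/(6z + 1) − (7/6) = (6(7z + 10) − 7(6z + 1)) / (6(6z + 1)) = 53/(6(6z + 1)).
For z > 0 we have 6z + 1 > 6z, so |(7z + 10)/(6z + 1) − (7/6)| = 53/(6(6z + 1)) < 53/(6·6z) = (53/36)/z.
Thus |(7z + 10)/(6z + 1) − (7/6)| < ε whenever z > (53/36)/ε.
Take K = (53/36)/ε. If z > K then |(7z + 10)/(6z + 1) − (7/6)| < (53/36)/z < ε.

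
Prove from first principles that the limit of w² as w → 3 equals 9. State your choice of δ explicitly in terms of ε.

δ = min(1, ε/7)

Let ε > 0. We seek δ > 0 with 0 < |w − 3| < δ ⇒ |w² − 9| < ε.
Factor: w² − 9 = (w − 3)(w + 3), so |w² − 9| = |w − 3|·|w + 3|.
Restrict δ ≤ 1. Then |w − 3| < 1 gives |w| < 4, so by the triangle inequality |w + 3| ≤ 4 + 3 = 7.
Hence |w² − 9| ≤ 7|w − 3|, which is < ε once |w − 3| < ε/7.
Take δ = min(1, ε/7). If 0 < |w − 3| < δ then both bounds hold and |w² − 9| ≤ 7|w − 3| < 7·(ε/7) = ε.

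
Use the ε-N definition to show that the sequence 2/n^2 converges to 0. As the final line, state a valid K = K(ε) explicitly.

Let ε > 0. For n ≥ 1, |2/n^2 − 0| = 2/n^2.
2/n^2 < ε ⇔ n^2 > 2/ε ⇔ n > (2/ε)^{1/2}.
Take K = (2/ε)^{1/2}. Then n > K implies 2/n^2 < ε.

K = (2/ε)^{1/2}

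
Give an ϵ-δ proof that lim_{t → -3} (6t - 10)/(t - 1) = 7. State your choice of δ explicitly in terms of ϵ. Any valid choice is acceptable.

δ = min(2, 2ϵ)

Suppose ϵ > 0. We want δ > 0 with 0 < |t + 3| < δ ⇒ |(6t - 10)/(t - 1) − 7| < ϵ.
Combining over a common denominator, (6t - 10)/(t - 1) − 7 = [(6t - 10)·(-4) − (-28)·(t - 1)] / [(-4)·(t - 1)] = 4(t + 3) / ((-4)(t - 1)).
So |(6t - 10)/(t - 1) − 7| = 4|t + 3| / (4·|t − 1|).
Require δ ≤ 2, so |t − 1| ≥ |-4| − |t + 3| > 4 − 2 = 2.
Hence |(6t - 10)/(t - 1) − 7| < 4|t + 3|/(4·2) = (1/2)|t + 3|, which is < ϵ once |t + 3| < 2ϵ.
Take δ = min(2, 2ϵ). Then 0 < |t + 3| < δ forces both bounds, so |(6t - 10)/(t - 1) − 7| < ϵ.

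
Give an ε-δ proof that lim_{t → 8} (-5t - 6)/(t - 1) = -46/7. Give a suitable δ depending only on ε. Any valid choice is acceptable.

Let ε > 0 be given. We want δ > 0 with 0 < |t − 8| < δ ⇒ |(-5t - 6)/(t - 1) + 46/7| < ε.
Combining over a common denominator, (-5t - 6)/(t - 1) + 46/7 = [(-5t - 6)·7 − (-46)·(t - 1)] / [7·(t - 1)] = 11(t − 8) / (7(t - 1)).
So |(-5t - 6)/(t - 1) + 46/7| = 11|t − 8| / (7·|t − 1|).
Restrict δ ≤ 7/2. Then |t − 8| < 7/2 gives |t − 1| = |(t − 8) + 7| ≥ 7 − 7/2 = 7/2.
Hence |(-5t - 6)/(t - 1) + 46/7| < 11|t − 8|/(7·(7/2)) = (22/49)|t − 8|, which is < ε once |t − 8| < (49/22)ε.
Take δ = min(7/2, (49/22)ε). Then 0 < |t − 8| < δ forces both bounds, so |(-5t - 6)/(t - 1) + 46/7| < ε.

δ = min(7/2, (49/22)ε)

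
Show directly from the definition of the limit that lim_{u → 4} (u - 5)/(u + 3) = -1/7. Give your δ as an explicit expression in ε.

Fix ε > 0. We want δ > 0 with 0 < |u − 4| < δ ⇒ |(u - 5)/(u + 3) + 1/7| < ε.
Combining over a common denominator, (u - 5)/(u + 3) + 1/7 = [(u - 5)·7 − (-1)·(u + 3)] / [7·(u + 3)] = 8(u − 4) / (7(u + 3)).
So |(u - 5)/(u + 3) + 1/7| = 8|u − 4| / (7·|u + 3|).
Restrict δ ≤ 7/2. Then |u − 4| < 7/2 gives |u + 3| = |(u − 4) + 7| ≥ 7 − 7/2 = 7/2.
Hence |(u - 5)/(u + 3) + 1/7| < 8|u − 4|/(7·(7/2)) = (16/49)|u − 4|, which is < ε once |u − 4| < (49/16)ε.
Take δ = min(7/2, (49/16)ε). Then 0 < |u − 4| < δ forces both bounds, so |(u - 5)/(u + 3) + 1/7| < ε.

δ = min(7/2, (49/16)ε)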